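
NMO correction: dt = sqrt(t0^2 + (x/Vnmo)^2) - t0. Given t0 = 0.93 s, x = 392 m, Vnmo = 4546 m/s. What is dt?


x/Vnmo = 392/4546 = 0.08623
(x/Vnmo)^2 = 0.007436
t0^2 = 0.8649
sqrt(0.8649 + 0.007436) = 0.933989
dt = 0.933989 - 0.93 = 0.003989

0.003989


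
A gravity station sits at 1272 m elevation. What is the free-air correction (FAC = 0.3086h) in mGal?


FAC = 0.3086 * h
= 0.3086 * 1272
= 392.5392 mGal

392.5392


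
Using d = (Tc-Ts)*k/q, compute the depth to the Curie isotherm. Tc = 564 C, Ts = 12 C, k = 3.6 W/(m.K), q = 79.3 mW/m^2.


T_Curie - T_surf = 564 - 12 = 552 C
Convert q to W/m^2: 79.3 mW/m^2 = 0.0793 W/m^2
d = 552 * 3.6 / 0.0793 = 25059.27 m

25059.27


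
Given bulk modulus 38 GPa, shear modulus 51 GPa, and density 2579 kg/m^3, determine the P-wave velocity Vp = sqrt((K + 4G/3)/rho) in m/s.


First compute the effective modulus:
K + 4G/3 = 38e9 + 4*51e9/3 = 106000000000.0 Pa
Then divide by density:
106000000000.0 / 2579 = 41101202.0163 Pa/(kg/m^3)
Take the square root:
Vp = sqrt(41101202.0163) = 6411.02 m/s

6411.02


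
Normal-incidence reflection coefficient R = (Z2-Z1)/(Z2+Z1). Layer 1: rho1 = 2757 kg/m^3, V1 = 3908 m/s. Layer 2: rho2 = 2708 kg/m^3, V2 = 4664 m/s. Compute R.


Z1 = 2757 * 3908 = 10774356
Z2 = 2708 * 4664 = 12630112
R = (12630112 - 10774356) / (12630112 + 10774356) = 1855756 / 23404468 = 0.0793

0.0793


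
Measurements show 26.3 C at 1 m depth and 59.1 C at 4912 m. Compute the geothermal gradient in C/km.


dT = 59.1 - 26.3 = 32.8 C
dz = 4912 - 1 = 4911 m
gradient = dT/dz * 1000 = 32.8/4911 * 1000 = 6.6789 C/km

6.6789


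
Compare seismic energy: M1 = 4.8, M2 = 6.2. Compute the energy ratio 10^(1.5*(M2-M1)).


M2 - M1 = 6.2 - 4.8 = 1.4
1.5 * 1.4 = 2.1
ratio = 10^2.1 = 125.89

125.89


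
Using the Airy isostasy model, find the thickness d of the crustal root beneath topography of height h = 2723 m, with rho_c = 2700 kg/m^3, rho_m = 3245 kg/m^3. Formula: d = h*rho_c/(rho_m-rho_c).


rho_m - rho_c = 3245 - 2700 = 545
d = 2723 * 2700 / 545
= 7352100 / 545
= 13490.09 m

13490.09


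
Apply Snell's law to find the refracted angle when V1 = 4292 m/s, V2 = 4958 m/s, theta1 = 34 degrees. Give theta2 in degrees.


sin(theta1) = sin(34 deg) = 0.559193
sin(theta2) = V2/V1 * sin(theta1) = 4958/4292 * 0.559193 = 0.645964
theta2 = arcsin(0.645964) = 40.238 degrees

40.238


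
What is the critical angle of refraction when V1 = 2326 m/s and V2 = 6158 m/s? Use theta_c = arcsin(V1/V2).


V1/V2 = 2326/6158 = 0.37772
theta_c = arcsin(0.37772) = 22.1925 degrees

22.1925


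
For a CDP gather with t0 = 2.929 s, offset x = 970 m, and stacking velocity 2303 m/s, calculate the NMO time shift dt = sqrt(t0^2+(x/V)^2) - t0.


x/Vnmo = 970/2303 = 0.42119
(x/Vnmo)^2 = 0.177401
t0^2 = 8.579041
sqrt(8.579041 + 0.177401) = 2.959129
dt = 2.959129 - 2.929 = 0.030129

0.030129


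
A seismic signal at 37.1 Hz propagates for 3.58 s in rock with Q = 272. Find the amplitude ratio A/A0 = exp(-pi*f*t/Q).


pi*f*t/Q = pi*37.1*3.58/272 = 1.534044
A/A0 = exp(-1.534044) = 0.215662

0.215662


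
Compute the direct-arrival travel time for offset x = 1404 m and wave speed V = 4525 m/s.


t = x / V
= 1404 / 4525
= 0.3103 s

0.3103


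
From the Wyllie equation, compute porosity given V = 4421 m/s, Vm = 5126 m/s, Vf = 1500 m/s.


1/V - 1/Vm = 1/4421 - 1/5126 = 3.111e-05
1/Vf - 1/Vm = 1/1500 - 1/5126 = 0.00047158
phi = 3.111e-05 / 0.00047158 = 0.066

0.066


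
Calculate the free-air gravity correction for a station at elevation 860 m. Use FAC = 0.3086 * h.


FAC = 0.3086 * h
= 0.3086 * 860
= 265.396 mGal

265.396


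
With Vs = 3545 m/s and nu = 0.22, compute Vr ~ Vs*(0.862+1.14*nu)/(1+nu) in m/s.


Numerator factor = 0.862 + 1.14*0.22 = 1.1128
Denominator = 1 + 0.22 = 1.22
Vr = 3545 * 1.1128 / 1.22 = 3233.5 m/s

3233.5


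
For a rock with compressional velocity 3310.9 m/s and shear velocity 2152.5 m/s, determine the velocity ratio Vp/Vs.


Vp/Vs = 3310.9 / 2152.5
= 1.5382

1.5382


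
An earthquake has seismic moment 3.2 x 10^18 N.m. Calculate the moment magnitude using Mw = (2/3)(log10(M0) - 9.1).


log10(M0) = log10(3.2 x 10^18) = 18.5051
Mw = 2/3 * (18.5051 - 9.1)
= 2/3 * 9.4051
= 6.27

6.27


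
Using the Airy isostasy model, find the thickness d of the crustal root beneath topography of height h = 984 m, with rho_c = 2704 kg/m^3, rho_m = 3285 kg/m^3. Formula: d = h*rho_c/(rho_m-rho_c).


rho_m - rho_c = 3285 - 2704 = 581
d = 984 * 2704 / 581
= 2660736 / 581
= 4579.58 m

4579.58


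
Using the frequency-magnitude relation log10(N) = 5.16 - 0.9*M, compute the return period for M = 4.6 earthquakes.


log10(N) = 5.16 - 0.9*4.6 = 1.02
N = 10^1.02 = 10.471285
T = 1/N = 1/10.471285 = 0.0955 years

0.0955


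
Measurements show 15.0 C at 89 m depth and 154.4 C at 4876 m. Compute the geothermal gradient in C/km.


dT = 154.4 - 15.0 = 139.4 C
dz = 4876 - 89 = 4787 m
gradient = dT/dz * 1000 = 139.4/4787 * 1000 = 29.1205 C/km

29.1205


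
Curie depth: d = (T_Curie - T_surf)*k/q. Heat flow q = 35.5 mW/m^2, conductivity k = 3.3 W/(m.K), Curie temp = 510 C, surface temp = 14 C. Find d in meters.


T_Curie - T_surf = 510 - 14 = 496 C
Convert q to W/m^2: 35.5 mW/m^2 = 0.0355 W/m^2
d = 496 * 3.3 / 0.0355 = 46107.04 m

46107.04


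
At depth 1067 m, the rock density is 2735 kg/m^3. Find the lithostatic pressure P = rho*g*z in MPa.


P = rho * g * z / 1e6
= 2735 * 9.81 * 1067 / 1e6
= 28627983.45 / 1e6
= 28.628 MPa

28.628


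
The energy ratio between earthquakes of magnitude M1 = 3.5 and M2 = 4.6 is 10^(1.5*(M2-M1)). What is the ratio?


M2 - M1 = 4.6 - 3.5 = 1.1
1.5 * 1.1 = 1.65
ratio = 10^1.65 = 44.67

44.67


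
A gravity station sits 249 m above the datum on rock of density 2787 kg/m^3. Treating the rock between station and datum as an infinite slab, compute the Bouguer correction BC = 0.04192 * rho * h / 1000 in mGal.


BC = 0.04192 * rho * h / 1000
= 0.04192 * 2787 * 249 / 1000
= 29.0909 mGal

29.0909


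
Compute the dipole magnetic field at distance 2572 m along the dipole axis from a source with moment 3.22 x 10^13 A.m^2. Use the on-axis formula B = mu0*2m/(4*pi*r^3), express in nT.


m = 3.22 x 10^13 = 32200000000000 A.m^2
2m = 64400000000000 A.m^2
r^3 = 2572^3 = 17014253248
B = (4pi*10^-7) * 64400000000000 / (4*pi * 17014253248) * 1e9
= 80927426.756473 / 213807412040.93 * 1e9
= 378506.1799 nT

378506.1799


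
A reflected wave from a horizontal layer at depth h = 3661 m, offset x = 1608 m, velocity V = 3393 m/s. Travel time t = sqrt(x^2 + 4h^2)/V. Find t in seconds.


x^2 + 4h^2 = 1608^2 + 4*3661^2 = 2585664 + 53611684 = 56197348
sqrt(56197348) = 7496.489
t = 7496.489 / 3393 = 2.2094 s

2.2094


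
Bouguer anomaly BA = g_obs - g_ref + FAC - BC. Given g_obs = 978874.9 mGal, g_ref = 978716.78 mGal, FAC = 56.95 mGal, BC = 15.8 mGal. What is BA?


BA = g_obs - g_ref + FAC - BC
= 978874.9 - 978716.78 + 56.95 - 15.8
= 199.27 mGal

199.27


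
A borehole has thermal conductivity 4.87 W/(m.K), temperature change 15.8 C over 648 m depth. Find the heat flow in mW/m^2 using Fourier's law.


q = k * dT / dz * 1000
= 4.87 * 15.8 / 648 * 1000
= 0.118744 * 1000
= 118.7438 mW/m^2

118.7438


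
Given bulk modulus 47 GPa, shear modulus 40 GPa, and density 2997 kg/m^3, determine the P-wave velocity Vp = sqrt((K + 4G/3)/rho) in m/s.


First compute the effective modulus:
K + 4G/3 = 47e9 + 4*40e9/3 = 100333333333.33 Pa
Then divide by density:
100333333333.33 / 2997 = 33477922.3668 Pa/(kg/m^3)
Take the square root:
Vp = sqrt(33477922.3668) = 5786.01 m/s

5786.01


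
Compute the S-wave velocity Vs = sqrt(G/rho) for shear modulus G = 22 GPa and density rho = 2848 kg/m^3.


Convert G to Pa: G = 22e9 Pa
Compute G/rho = 22e9 / 2848 = 7724719.1011
Vs = sqrt(7724719.1011) = 2779.34 m/s

2779.34


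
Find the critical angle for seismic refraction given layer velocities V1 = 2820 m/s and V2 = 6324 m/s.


V1/V2 = 2820/6324 = 0.44592
theta_c = arcsin(0.44592) = 26.4822 degrees

26.4822


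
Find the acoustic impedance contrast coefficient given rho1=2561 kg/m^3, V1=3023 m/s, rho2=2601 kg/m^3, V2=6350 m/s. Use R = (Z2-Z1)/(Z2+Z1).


Z1 = 2561 * 3023 = 7741903
Z2 = 2601 * 6350 = 16516350
R = (16516350 - 7741903) / (16516350 + 7741903) = 8774447 / 24258253 = 0.3617

0.3617


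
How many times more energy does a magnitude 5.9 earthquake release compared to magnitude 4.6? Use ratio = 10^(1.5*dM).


M2 - M1 = 5.9 - 4.6 = 1.3
1.5 * 1.3 = 1.95
ratio = 10^1.95 = 89.13

89.13


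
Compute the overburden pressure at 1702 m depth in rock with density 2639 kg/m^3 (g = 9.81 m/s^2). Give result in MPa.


P = rho * g * z / 1e6
= 2639 * 9.81 * 1702 / 1e6
= 44062380.18 / 1e6
= 44.0624 MPa

44.0624


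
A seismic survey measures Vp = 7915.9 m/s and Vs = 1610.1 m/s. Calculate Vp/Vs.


Vp/Vs = 7915.9 / 1610.1
= 4.9164

4.9164


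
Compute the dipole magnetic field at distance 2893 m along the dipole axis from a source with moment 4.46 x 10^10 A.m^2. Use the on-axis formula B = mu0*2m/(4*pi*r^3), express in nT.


m = 4.46 x 10^10 = 44600000000 A.m^2
2m = 89200000000 A.m^2
r^3 = 2893^3 = 24212815957
B = (4pi*10^-7) * 89200000000 / (4*pi * 24212815957) * 1e9
= 112092.02588 / 304267218932.93 * 1e9
= 368.3999 nT

368.3999


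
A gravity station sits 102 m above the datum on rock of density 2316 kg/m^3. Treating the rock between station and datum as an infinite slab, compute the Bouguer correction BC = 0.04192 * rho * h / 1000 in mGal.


BC = 0.04192 * rho * h / 1000
= 0.04192 * 2316 * 102 / 1000
= 9.9028 mGal

9.9028


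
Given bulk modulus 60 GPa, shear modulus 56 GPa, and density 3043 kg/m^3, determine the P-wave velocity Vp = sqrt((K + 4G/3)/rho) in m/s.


First compute the effective modulus:
K + 4G/3 = 60e9 + 4*56e9/3 = 134666666666.67 Pa
Then divide by density:
134666666666.67 / 3043 = 44254573.3377 Pa/(kg/m^3)
Take the square root:
Vp = sqrt(44254573.3377) = 6652.41 m/s

6652.41


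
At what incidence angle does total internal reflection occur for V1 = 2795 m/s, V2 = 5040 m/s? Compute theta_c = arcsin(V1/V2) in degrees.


V1/V2 = 2795/5040 = 0.554563
theta_c = arcsin(0.554563) = 33.6807 degrees

33.6807


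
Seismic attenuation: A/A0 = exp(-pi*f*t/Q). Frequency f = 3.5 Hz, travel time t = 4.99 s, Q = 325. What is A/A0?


pi*f*t/Q = pi*3.5*4.99/325 = 0.168824
A/A0 = exp(-0.168824) = 0.844657

0.844657


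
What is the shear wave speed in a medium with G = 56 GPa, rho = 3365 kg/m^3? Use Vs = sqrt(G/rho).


Convert G to Pa: G = 56e9 Pa
Compute G/rho = 56e9 / 3365 = 16641901.9316
Vs = sqrt(16641901.9316) = 4079.45 m/s

4079.45


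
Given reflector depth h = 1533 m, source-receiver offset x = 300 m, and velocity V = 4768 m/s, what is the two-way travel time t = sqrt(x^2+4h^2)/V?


x^2 + 4h^2 = 300^2 + 4*1533^2 = 90000 + 9400356 = 9490356
sqrt(9490356) = 3080.6421
t = 3080.6421 / 4768 = 0.6461 s

0.6461


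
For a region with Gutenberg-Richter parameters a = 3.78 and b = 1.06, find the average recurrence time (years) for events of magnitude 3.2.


log10(N) = 3.78 - 1.06*3.2 = 0.388
N = 10^0.388 = 2.443431
T = 1/N = 1/2.443431 = 0.4093 years

0.4093


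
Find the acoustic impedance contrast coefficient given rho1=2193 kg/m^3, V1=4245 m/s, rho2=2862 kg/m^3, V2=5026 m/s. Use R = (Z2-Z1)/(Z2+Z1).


Z1 = 2193 * 4245 = 9309285
Z2 = 2862 * 5026 = 14384412
R = (14384412 - 9309285) / (14384412 + 9309285) = 5075127 / 23693697 = 0.2142

0.2142


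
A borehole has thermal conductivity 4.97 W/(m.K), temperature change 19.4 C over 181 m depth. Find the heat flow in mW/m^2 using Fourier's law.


q = k * dT / dz * 1000
= 4.97 * 19.4 / 181 * 1000
= 0.532696 * 1000
= 532.6961 mW/m^2

532.6961


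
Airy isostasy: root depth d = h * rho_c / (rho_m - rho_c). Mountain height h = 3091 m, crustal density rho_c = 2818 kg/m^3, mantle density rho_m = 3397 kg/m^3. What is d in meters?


rho_m - rho_c = 3397 - 2818 = 579
d = 3091 * 2818 / 579
= 8710438 / 579
= 15043.93 m

15043.93


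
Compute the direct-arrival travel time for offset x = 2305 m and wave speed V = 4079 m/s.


t = x / V
= 2305 / 4079
= 0.5651 s

0.5651


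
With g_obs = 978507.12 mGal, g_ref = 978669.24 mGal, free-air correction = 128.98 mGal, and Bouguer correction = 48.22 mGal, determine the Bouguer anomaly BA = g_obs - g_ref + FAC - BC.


BA = g_obs - g_ref + FAC - BC
= 978507.12 - 978669.24 + 128.98 - 48.22
= -81.36 mGal

-81.36


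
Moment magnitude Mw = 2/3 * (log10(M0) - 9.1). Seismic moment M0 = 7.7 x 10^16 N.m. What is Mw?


log10(M0) = log10(7.7 x 10^16) = 16.8865
Mw = 2/3 * (16.8865 - 9.1)
= 2/3 * 7.7865
= 5.19

5.19


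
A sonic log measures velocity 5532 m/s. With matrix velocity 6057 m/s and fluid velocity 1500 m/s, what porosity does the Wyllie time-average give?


1/V - 1/Vm = 1/5532 - 1/6057 = 1.567e-05
1/Vf - 1/Vm = 1/1500 - 1/6057 = 0.00050157
phi = 1.567e-05 / 0.00050157 = 0.0312

0.0312


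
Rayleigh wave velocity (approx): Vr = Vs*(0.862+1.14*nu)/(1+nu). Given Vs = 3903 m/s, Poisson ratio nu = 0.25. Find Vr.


Numerator factor = 0.862 + 1.14*0.25 = 1.147
Denominator = 1 + 0.25 = 1.25
Vr = 3903 * 1.147 / 1.25 = 3581.39 m/s

3581.39


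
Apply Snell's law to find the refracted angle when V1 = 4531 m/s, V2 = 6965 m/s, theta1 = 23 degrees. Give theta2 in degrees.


sin(theta1) = sin(23 deg) = 0.390731
sin(theta2) = V2/V1 * sin(theta1) = 6965/4531 * 0.390731 = 0.600627
theta2 = arcsin(0.600627) = 36.9148 degrees

36.9148


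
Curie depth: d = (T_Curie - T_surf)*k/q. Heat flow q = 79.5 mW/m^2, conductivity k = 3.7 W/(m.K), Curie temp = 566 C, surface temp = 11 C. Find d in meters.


T_Curie - T_surf = 566 - 11 = 555 C
Convert q to W/m^2: 79.5 mW/m^2 = 0.0795 W/m^2
d = 555 * 3.7 / 0.0795 = 25830.19 m

25830.19


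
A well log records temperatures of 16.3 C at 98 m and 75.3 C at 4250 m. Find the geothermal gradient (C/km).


dT = 75.3 - 16.3 = 59.0 C
dz = 4250 - 98 = 4152 m
gradient = dT/dz * 1000 = 59.0/4152 * 1000 = 14.21 C/km

14.21


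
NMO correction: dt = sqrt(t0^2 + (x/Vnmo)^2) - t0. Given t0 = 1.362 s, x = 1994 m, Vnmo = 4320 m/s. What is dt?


x/Vnmo = 1994/4320 = 0.461574
(x/Vnmo)^2 = 0.213051
t0^2 = 1.855044
sqrt(1.855044 + 0.213051) = 1.438087
dt = 1.438087 - 1.362 = 0.076087

0.076087


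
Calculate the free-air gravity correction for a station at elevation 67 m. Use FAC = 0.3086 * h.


FAC = 0.3086 * h
= 0.3086 * 67
= 20.6762 mGal

20.6762


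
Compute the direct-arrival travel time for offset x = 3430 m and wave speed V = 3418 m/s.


t = x / V
= 3430 / 3418
= 1.0035 s

1.0035


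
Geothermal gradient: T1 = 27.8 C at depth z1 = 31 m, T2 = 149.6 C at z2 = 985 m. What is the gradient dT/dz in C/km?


dT = 149.6 - 27.8 = 121.8 C
dz = 985 - 31 = 954 m
gradient = dT/dz * 1000 = 121.8/954 * 1000 = 127.673 C/km

127.673


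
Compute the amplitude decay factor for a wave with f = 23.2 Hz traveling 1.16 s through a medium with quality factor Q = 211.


pi*f*t/Q = pi*23.2*1.16/211 = 0.400695
A/A0 = exp(-0.400695) = 0.669855

0.669855


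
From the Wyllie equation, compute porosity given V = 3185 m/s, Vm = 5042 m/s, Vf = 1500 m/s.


1/V - 1/Vm = 1/3185 - 1/5042 = 0.00011564
1/Vf - 1/Vm = 1/1500 - 1/5042 = 0.00046833
phi = 0.00011564 / 0.00046833 = 0.2469

0.2469


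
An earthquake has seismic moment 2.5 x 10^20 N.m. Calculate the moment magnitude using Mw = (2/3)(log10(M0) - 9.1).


log10(M0) = log10(2.5 x 10^20) = 20.3979
Mw = 2/3 * (20.3979 - 9.1)
= 2/3 * 11.2979
= 7.53

7.53


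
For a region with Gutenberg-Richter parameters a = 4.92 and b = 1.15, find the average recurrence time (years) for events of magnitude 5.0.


log10(N) = 4.92 - 1.15*5.0 = -0.83
N = 10^-0.83 = 0.147911
T = 1/N = 1/0.147911 = 6.7608 years

6.7608


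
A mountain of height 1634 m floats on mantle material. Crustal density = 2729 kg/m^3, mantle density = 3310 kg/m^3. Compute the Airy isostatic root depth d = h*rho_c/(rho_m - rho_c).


rho_m - rho_c = 3310 - 2729 = 581
d = 1634 * 2729 / 581
= 4459186 / 581
= 7675.02 m

7675.02


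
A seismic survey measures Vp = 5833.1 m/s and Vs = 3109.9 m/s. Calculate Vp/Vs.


Vp/Vs = 5833.1 / 3109.9
= 1.8757

1.8757


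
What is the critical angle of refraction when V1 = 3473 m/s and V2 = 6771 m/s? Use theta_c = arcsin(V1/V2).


V1/V2 = 3473/6771 = 0.512923
theta_c = arcsin(0.512923) = 30.8587 degrees

30.8587


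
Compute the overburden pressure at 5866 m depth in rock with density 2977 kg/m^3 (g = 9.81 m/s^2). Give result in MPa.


P = rho * g * z / 1e6
= 2977 * 9.81 * 5866 / 1e6
= 171312834.42 / 1e6
= 171.3128 MPa

171.3128


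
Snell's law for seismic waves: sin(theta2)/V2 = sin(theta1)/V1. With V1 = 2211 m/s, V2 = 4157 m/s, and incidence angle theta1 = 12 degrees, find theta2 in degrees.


sin(theta1) = sin(12 deg) = 0.207912
sin(theta2) = V2/V1 * sin(theta1) = 4157/2211 * 0.207912 = 0.390904
theta2 = arcsin(0.390904) = 23.0108 degrees

23.0108


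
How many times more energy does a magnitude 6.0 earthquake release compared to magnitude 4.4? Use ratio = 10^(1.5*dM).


M2 - M1 = 6.0 - 4.4 = 1.6
1.5 * 1.6 = 2.4
ratio = 10^2.4 = 251.19

251.19


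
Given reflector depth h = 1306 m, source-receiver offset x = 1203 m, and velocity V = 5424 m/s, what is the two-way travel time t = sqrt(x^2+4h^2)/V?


x^2 + 4h^2 = 1203^2 + 4*1306^2 = 1447209 + 6822544 = 8269753
sqrt(8269753) = 2875.7178
t = 2875.7178 / 5424 = 0.5302 s

0.5302


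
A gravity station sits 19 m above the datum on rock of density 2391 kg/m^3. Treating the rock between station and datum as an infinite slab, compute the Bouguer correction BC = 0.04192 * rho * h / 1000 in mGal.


BC = 0.04192 * rho * h / 1000
= 0.04192 * 2391 * 19 / 1000
= 1.9044 mGal

1.9044


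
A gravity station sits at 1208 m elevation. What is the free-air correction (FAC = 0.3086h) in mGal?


FAC = 0.3086 * h
= 0.3086 * 1208
= 372.7888 mGal

372.7888


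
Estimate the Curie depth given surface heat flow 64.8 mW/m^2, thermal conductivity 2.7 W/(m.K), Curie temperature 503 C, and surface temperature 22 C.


T_Curie - T_surf = 503 - 22 = 481 C
Convert q to W/m^2: 64.8 mW/m^2 = 0.0648 W/m^2
d = 481 * 2.7 / 0.0648 = 20041.67 m

20041.67


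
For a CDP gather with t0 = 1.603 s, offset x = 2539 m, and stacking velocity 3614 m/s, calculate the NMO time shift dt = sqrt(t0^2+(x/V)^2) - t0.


x/Vnmo = 2539/3614 = 0.702546
(x/Vnmo)^2 = 0.49357
t0^2 = 2.569609
sqrt(2.569609 + 0.49357) = 1.750194
dt = 1.750194 - 1.603 = 0.147194

0.147194


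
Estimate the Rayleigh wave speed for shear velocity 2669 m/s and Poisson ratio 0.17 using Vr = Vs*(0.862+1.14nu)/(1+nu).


Numerator factor = 0.862 + 1.14*0.17 = 1.0558
Denominator = 1 + 0.17 = 1.17
Vr = 2669 * 1.0558 / 1.17 = 2408.49 m/s

2408.49


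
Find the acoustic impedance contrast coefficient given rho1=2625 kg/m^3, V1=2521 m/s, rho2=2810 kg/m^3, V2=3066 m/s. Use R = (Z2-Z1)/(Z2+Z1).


Z1 = 2625 * 2521 = 6617625
Z2 = 2810 * 3066 = 8615460
R = (8615460 - 6617625) / (8615460 + 6617625) = 1997835 / 15233085 = 0.1312

0.1312


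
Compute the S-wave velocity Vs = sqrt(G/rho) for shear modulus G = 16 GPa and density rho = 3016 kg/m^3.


Convert G to Pa: G = 16e9 Pa
Compute G/rho = 16e9 / 3016 = 5305039.7878
Vs = sqrt(5305039.7878) = 2303.27 m/s

2303.27


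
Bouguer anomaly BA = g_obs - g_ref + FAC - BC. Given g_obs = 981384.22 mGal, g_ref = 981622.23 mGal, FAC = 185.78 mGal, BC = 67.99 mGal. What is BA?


BA = g_obs - g_ref + FAC - BC
= 981384.22 - 981622.23 + 185.78 - 67.99
= -120.22 mGal

-120.22


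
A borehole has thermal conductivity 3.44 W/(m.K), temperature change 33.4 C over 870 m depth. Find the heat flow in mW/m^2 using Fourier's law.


q = k * dT / dz * 1000
= 3.44 * 33.4 / 870 * 1000
= 0.132064 * 1000
= 132.0644 mW/m^2

132.0644


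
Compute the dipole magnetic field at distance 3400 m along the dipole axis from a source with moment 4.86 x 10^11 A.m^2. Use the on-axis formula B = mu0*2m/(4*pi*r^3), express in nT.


m = 4.86 x 10^11 = 486000000000 A.m^2
2m = 972000000000 A.m^2
r^3 = 3400^3 = 39304000000
B = (4pi*10^-7) * 972000000000 / (4*pi * 39304000000) * 1e9
= 1221451.223716 / 493908630626.77 * 1e9
= 2473.0307 nT

2473.0307


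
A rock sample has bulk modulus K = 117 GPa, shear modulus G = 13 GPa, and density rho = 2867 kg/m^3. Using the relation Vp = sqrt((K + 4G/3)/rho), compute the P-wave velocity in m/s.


First compute the effective modulus:
K + 4G/3 = 117e9 + 4*13e9/3 = 134333333333.33 Pa
Then divide by density:
134333333333.33 / 2867 = 46855016.8585 Pa/(kg/m^3)
Take the square root:
Vp = sqrt(46855016.8585) = 6845.07 m/s

6845.07


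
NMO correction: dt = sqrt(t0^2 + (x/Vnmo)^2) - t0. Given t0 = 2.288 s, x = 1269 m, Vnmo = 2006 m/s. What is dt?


x/Vnmo = 1269/2006 = 0.632602
(x/Vnmo)^2 = 0.400186
t0^2 = 5.234944
sqrt(5.234944 + 0.400186) = 2.373843
dt = 2.373843 - 2.288 = 0.085843

0.085843


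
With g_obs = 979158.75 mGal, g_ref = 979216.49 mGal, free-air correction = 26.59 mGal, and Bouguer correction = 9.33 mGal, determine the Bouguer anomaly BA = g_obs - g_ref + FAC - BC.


BA = g_obs - g_ref + FAC - BC
= 979158.75 - 979216.49 + 26.59 - 9.33
= -40.48 mGal

-40.48


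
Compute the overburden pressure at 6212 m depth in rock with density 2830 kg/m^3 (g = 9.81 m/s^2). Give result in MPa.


P = rho * g * z / 1e6
= 2830 * 9.81 * 6212 / 1e6
= 172459407.6 / 1e6
= 172.4594 MPa

172.4594


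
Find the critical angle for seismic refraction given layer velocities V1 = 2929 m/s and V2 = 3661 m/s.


V1/V2 = 2929/3661 = 0.800055
theta_c = arcsin(0.800055) = 53.1353 degrees

53.1353


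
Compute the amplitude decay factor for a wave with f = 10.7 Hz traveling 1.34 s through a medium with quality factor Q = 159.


pi*f*t/Q = pi*10.7*1.34/159 = 0.283297
A/A0 = exp(-0.283297) = 0.753296

0.753296


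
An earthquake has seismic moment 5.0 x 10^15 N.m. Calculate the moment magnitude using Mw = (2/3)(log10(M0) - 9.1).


log10(M0) = log10(5.0 x 10^15) = 15.699
Mw = 2/3 * (15.699 - 9.1)
= 2/3 * 6.599
= 4.4

4.4


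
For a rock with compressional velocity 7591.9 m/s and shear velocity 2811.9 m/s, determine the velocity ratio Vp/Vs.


Vp/Vs = 7591.9 / 2811.9
= 2.6999

2.6999


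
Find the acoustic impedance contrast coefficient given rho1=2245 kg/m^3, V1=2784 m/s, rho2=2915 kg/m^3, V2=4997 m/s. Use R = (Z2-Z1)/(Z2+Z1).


Z1 = 2245 * 2784 = 6250080
Z2 = 2915 * 4997 = 14566255
R = (14566255 - 6250080) / (14566255 + 6250080) = 8316175 / 20816335 = 0.3995

0.3995


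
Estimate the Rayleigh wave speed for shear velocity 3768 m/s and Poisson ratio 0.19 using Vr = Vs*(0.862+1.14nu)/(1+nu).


Numerator factor = 0.862 + 1.14*0.19 = 1.0786
Denominator = 1 + 0.19 = 1.19
Vr = 3768 * 1.0786 / 1.19 = 3415.26 m/s

3415.26


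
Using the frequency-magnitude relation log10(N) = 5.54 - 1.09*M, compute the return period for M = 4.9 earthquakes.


log10(N) = 5.54 - 1.09*4.9 = 0.199
N = 10^0.199 = 1.581248
T = 1/N = 1/1.581248 = 0.6324 years

0.6324


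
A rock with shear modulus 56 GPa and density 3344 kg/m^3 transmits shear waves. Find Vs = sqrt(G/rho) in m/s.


Convert G to Pa: G = 56e9 Pa
Compute G/rho = 56e9 / 3344 = 16746411.4833
Vs = sqrt(16746411.4833) = 4092.24 m/s

4092.24


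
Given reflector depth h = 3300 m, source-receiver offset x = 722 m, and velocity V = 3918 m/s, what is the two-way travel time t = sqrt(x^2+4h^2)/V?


x^2 + 4h^2 = 722^2 + 4*3300^2 = 521284 + 43560000 = 44081284
sqrt(44081284) = 6639.3738
t = 6639.3738 / 3918 = 1.6946 s

1.6946


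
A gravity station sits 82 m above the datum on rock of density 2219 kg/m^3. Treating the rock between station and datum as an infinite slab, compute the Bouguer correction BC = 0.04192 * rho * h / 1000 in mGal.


BC = 0.04192 * rho * h / 1000
= 0.04192 * 2219 * 82 / 1000
= 7.6277 mGal

7.6277


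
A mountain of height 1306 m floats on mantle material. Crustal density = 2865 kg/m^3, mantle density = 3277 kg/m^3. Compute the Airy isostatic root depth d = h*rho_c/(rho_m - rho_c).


rho_m - rho_c = 3277 - 2865 = 412
d = 1306 * 2865 / 412
= 3741690 / 412
= 9081.77 m

9081.77


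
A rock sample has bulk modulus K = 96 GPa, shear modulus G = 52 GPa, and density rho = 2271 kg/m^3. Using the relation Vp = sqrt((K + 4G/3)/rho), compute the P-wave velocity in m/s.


First compute the effective modulus:
K + 4G/3 = 96e9 + 4*52e9/3 = 165333333333.33 Pa
Then divide by density:
165333333333.33 / 2271 = 72801996.1838 Pa/(kg/m^3)
Take the square root:
Vp = sqrt(72801996.1838) = 8532.41 m/s

8532.41


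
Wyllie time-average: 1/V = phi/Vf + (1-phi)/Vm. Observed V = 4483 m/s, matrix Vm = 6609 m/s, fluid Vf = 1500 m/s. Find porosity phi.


1/V - 1/Vm = 1/4483 - 1/6609 = 7.176e-05
1/Vf - 1/Vm = 1/1500 - 1/6609 = 0.00051536
phi = 7.176e-05 / 0.00051536 = 0.1392

0.1392


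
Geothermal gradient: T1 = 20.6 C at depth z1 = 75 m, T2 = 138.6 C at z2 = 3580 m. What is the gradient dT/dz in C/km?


dT = 138.6 - 20.6 = 118.0 C
dz = 3580 - 75 = 3505 m
gradient = dT/dz * 1000 = 118.0/3505 * 1000 = 33.6662 C/km

33.6662


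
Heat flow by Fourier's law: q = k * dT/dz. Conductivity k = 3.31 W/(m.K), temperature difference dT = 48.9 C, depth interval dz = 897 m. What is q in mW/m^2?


q = k * dT / dz * 1000
= 3.31 * 48.9 / 897 * 1000
= 0.180445 * 1000
= 180.4448 mW/m^2

180.4448


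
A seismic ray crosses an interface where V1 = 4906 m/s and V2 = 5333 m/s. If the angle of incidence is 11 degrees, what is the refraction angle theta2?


sin(theta1) = sin(11 deg) = 0.190809
sin(theta2) = V2/V1 * sin(theta1) = 5333/4906 * 0.190809 = 0.207416
theta2 = arcsin(0.207416) = 11.971 degrees

11.971


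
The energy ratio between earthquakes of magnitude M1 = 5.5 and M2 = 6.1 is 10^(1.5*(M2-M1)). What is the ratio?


M2 - M1 = 6.1 - 5.5 = 0.6
1.5 * 0.6 = 0.9
ratio = 10^0.9 = 7.94

7.94


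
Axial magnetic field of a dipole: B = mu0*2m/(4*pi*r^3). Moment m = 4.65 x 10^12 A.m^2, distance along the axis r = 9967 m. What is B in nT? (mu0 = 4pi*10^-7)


m = 4.65 x 10^12 = 4650000000000 A.m^2
2m = 9300000000000 A.m^2
r^3 = 9967^3 = 990132634063
B = (4pi*10^-7) * 9300000000000 / (4*pi * 990132634063) * 1e9
= 11686724.671354 / 12442373637007.33 * 1e9
= 939.2681 nT

939.2681


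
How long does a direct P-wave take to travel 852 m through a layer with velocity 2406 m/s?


t = x / V
= 852 / 2406
= 0.3541 s

0.3541


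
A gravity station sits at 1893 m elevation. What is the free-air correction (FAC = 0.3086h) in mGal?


FAC = 0.3086 * h
= 0.3086 * 1893
= 584.1798 mGal

584.1798


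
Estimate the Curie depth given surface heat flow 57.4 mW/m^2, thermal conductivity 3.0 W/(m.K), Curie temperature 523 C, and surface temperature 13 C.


T_Curie - T_surf = 523 - 13 = 510 C
Convert q to W/m^2: 57.4 mW/m^2 = 0.0574 W/m^2
d = 510 * 3.0 / 0.0574 = 26655.05 m

26655.05


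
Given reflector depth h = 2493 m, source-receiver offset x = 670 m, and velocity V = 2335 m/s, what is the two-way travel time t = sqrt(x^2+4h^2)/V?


x^2 + 4h^2 = 670^2 + 4*2493^2 = 448900 + 24860196 = 25309096
sqrt(25309096) = 5030.8146
t = 5030.8146 / 2335 = 2.1545 s

2.1545


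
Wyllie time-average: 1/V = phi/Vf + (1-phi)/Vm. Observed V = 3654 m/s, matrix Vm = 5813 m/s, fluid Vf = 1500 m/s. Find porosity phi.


1/V - 1/Vm = 1/3654 - 1/5813 = 0.00010164
1/Vf - 1/Vm = 1/1500 - 1/5813 = 0.00049464
phi = 0.00010164 / 0.00049464 = 0.2055

0.2055


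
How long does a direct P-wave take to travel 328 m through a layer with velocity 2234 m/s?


t = x / V
= 328 / 2234
= 0.1468 s

0.1468


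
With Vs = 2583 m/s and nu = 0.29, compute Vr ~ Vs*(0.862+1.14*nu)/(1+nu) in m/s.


Numerator factor = 0.862 + 1.14*0.29 = 1.1926
Denominator = 1 + 0.29 = 1.29
Vr = 2583 * 1.1926 / 1.29 = 2387.97 m/s

2387.97


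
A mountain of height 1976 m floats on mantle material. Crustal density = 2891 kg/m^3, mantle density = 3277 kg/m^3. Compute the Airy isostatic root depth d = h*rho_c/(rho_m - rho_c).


rho_m - rho_c = 3277 - 2891 = 386
d = 1976 * 2891 / 386
= 5712616 / 386
= 14799.52 m

14799.52


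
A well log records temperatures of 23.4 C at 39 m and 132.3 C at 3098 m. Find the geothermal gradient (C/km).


dT = 132.3 - 23.4 = 108.9 C
dz = 3098 - 39 = 3059 m
gradient = dT/dz * 1000 = 108.9/3059 * 1000 = 35.5999 C/km

35.5999


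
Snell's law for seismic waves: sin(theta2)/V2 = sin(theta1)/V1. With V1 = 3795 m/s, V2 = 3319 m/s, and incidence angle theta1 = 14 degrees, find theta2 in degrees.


sin(theta1) = sin(14 deg) = 0.241922
sin(theta2) = V2/V1 * sin(theta1) = 3319/3795 * 0.241922 = 0.211578
theta2 = arcsin(0.211578) = 12.2148 degrees

12.2148


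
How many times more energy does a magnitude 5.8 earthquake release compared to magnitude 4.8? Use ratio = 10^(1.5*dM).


M2 - M1 = 5.8 - 4.8 = 1.0
1.5 * 1.0 = 1.5
ratio = 10^1.5 = 31.62

31.62


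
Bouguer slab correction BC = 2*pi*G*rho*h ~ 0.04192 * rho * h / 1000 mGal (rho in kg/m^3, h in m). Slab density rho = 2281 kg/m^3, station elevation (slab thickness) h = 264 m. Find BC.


BC = 0.04192 * rho * h / 1000
= 0.04192 * 2281 * 264 / 1000
= 25.2436 mGal

25.2436


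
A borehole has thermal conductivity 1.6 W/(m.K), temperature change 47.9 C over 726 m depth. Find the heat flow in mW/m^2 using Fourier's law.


q = k * dT / dz * 1000
= 1.6 * 47.9 / 726 * 1000
= 0.105565 * 1000
= 105.5647 mW/m^2

105.5647


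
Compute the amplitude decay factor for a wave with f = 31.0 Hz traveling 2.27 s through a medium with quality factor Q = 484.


pi*f*t/Q = pi*31.0*2.27/484 = 0.456764
A/A0 = exp(-0.456764) = 0.63333

0.63333


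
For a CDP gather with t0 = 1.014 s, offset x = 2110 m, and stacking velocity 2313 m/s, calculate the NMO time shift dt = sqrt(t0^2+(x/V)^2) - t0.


x/Vnmo = 2110/2313 = 0.912235
(x/Vnmo)^2 = 0.832173
t0^2 = 1.028196
sqrt(1.028196 + 0.832173) = 1.363953
dt = 1.363953 - 1.014 = 0.349953

0.349953


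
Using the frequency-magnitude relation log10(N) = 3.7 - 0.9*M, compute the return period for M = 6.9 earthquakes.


log10(N) = 3.7 - 0.9*6.9 = -2.51
N = 10^-2.51 = 0.00309
T = 1/N = 1/0.00309 = 323.5937 years

323.5937


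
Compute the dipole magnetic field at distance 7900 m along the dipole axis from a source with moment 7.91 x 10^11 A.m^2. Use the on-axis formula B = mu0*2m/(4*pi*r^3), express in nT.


m = 7.91 x 10^11 = 791000000000 A.m^2
2m = 1582000000000 A.m^2
r^3 = 7900^3 = 493039000000
B = (4pi*10^-7) * 1582000000000 / (4*pi * 493039000000) * 1e9
= 1987999.831192 / 6195710801333.03 * 1e9
= 320.8671 nT

320.8671


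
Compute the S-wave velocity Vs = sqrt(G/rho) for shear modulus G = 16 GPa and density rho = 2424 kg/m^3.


Convert G to Pa: G = 16e9 Pa
Compute G/rho = 16e9 / 2424 = 6600660.066
Vs = sqrt(6600660.066) = 2569.17 m/s

2569.17


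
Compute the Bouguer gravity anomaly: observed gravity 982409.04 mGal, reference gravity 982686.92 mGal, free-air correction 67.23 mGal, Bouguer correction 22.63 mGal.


BA = g_obs - g_ref + FAC - BC
= 982409.04 - 982686.92 + 67.23 - 22.63
= -233.28 mGal

-233.28


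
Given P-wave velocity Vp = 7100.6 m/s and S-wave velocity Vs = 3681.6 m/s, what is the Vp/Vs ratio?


Vp/Vs = 7100.6 / 3681.6
= 1.9287

1.9287


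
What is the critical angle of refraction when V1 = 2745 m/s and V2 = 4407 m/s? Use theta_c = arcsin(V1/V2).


V1/V2 = 2745/4407 = 0.622873
theta_c = arcsin(0.622873) = 38.5262 degrees

38.5262


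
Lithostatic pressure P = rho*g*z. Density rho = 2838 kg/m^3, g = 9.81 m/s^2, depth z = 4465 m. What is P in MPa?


P = rho * g * z / 1e6
= 2838 * 9.81 * 4465 / 1e6
= 124309082.7 / 1e6
= 124.3091 MPa

124.3091


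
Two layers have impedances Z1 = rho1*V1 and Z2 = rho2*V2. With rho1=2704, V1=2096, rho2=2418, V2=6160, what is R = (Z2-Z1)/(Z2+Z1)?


Z1 = 2704 * 2096 = 5667584
Z2 = 2418 * 6160 = 14894880
R = (14894880 - 5667584) / (14894880 + 5667584) = 9227296 / 20562464 = 0.4487

0.4487


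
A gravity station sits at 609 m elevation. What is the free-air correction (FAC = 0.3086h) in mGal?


FAC = 0.3086 * h
= 0.3086 * 609
= 187.9374 mGal

187.9374


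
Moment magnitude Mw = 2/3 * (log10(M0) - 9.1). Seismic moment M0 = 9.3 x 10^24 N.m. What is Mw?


log10(M0) = log10(9.3 x 10^24) = 24.9685
Mw = 2/3 * (24.9685 - 9.1)
= 2/3 * 15.8685
= 10.58

10.58


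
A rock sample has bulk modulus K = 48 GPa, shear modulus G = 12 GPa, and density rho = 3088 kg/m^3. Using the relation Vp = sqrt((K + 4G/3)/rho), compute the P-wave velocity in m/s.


First compute the effective modulus:
K + 4G/3 = 48e9 + 4*12e9/3 = 64000000000.0 Pa
Then divide by density:
64000000000.0 / 3088 = 20725388.601 Pa/(kg/m^3)
Take the square root:
Vp = sqrt(20725388.601) = 4552.51 m/s

4552.51


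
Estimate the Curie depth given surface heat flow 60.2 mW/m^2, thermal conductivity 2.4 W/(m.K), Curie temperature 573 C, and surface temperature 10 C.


T_Curie - T_surf = 573 - 10 = 563 C
Convert q to W/m^2: 60.2 mW/m^2 = 0.0602 W/m^2
d = 563 * 2.4 / 0.0602 = 22445.18 m

22445.18


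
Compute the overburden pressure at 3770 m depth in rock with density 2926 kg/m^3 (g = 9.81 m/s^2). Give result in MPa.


P = rho * g * z / 1e6
= 2926 * 9.81 * 3770 / 1e6
= 108214306.2 / 1e6
= 108.2143 MPa

108.2143


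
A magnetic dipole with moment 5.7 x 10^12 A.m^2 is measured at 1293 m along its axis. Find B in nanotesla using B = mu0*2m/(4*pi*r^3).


m = 5.7 x 10^12 = 5700000000000 A.m^2
2m = 11400000000000 A.m^2
r^3 = 1293^3 = 2161700757
B = (4pi*10^-7) * 11400000000000 / (4*pi * 2161700757) * 1e9
= 14325662.500369 / 27164732869.8 * 1e9
= 527362.5391 nT

527362.5391


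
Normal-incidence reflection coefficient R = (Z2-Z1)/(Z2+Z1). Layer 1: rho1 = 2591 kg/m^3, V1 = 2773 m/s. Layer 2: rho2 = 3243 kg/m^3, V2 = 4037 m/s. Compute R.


Z1 = 2591 * 2773 = 7184843
Z2 = 3243 * 4037 = 13091991
R = (13091991 - 7184843) / (13091991 + 7184843) = 5907148 / 20276834 = 0.2913

0.2913


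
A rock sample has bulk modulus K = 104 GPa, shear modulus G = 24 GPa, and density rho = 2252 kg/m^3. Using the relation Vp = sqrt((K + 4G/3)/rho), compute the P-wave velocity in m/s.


First compute the effective modulus:
K + 4G/3 = 104e9 + 4*24e9/3 = 136000000000.0 Pa
Then divide by density:
136000000000.0 / 2252 = 60390763.7655 Pa/(kg/m^3)
Take the square root:
Vp = sqrt(60390763.7655) = 7771.15 m/s

7771.15


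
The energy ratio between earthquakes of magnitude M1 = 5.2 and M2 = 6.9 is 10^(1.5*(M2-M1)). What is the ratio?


M2 - M1 = 6.9 - 5.2 = 1.7
1.5 * 1.7 = 2.55
ratio = 10^2.55 = 354.81

354.81


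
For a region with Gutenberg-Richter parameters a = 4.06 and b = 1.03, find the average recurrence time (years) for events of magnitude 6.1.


log10(N) = 4.06 - 1.03*6.1 = -2.223
N = 10^-2.223 = 0.005984
T = 1/N = 1/0.005984 = 167.1091 years

167.1091


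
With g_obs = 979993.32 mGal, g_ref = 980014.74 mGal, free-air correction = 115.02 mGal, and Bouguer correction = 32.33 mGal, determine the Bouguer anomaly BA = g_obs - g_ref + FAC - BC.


BA = g_obs - g_ref + FAC - BC
= 979993.32 - 980014.74 + 115.02 - 32.33
= 61.27 mGal

61.27


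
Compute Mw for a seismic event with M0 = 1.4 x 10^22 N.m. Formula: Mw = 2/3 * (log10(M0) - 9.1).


log10(M0) = log10(1.4 x 10^22) = 22.1461
Mw = 2/3 * (22.1461 - 9.1)
= 2/3 * 13.0461
= 8.7

8.7


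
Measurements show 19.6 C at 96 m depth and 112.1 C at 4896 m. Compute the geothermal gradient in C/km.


dT = 112.1 - 19.6 = 92.5 C
dz = 4896 - 96 = 4800 m
gradient = dT/dz * 1000 = 92.5/4800 * 1000 = 19.2708 C/km

19.2708


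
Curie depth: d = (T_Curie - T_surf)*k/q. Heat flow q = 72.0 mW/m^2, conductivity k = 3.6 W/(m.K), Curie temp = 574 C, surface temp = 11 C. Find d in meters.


T_Curie - T_surf = 574 - 11 = 563 C
Convert q to W/m^2: 72.0 mW/m^2 = 0.072 W/m^2
d = 563 * 3.6 / 0.072 = 28150.0 m

28150.0


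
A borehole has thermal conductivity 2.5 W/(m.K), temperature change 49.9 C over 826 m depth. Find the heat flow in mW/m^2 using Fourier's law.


q = k * dT / dz * 1000
= 2.5 * 49.9 / 826 * 1000
= 0.151029 * 1000
= 151.0291 mW/m^2

151.0291


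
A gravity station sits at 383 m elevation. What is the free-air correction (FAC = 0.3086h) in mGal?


FAC = 0.3086 * h
= 0.3086 * 383
= 118.1938 mGal

118.1938


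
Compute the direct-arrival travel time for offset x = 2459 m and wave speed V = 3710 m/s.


t = x / V
= 2459 / 3710
= 0.6628 s

0.6628


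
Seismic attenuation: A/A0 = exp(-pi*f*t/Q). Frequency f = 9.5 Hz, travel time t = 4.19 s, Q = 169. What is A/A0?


pi*f*t/Q = pi*9.5*4.19/169 = 0.739947
A/A0 = exp(-0.739947) = 0.477139

0.477139


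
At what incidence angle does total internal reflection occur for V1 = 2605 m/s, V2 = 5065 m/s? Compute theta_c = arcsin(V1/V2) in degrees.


V1/V2 = 2605/5065 = 0.514314
theta_c = arcsin(0.514314) = 30.9516 degrees

30.9516


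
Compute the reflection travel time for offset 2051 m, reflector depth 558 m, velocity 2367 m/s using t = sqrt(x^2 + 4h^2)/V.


x^2 + 4h^2 = 2051^2 + 4*558^2 = 4206601 + 1245456 = 5452057
sqrt(5452057) = 2334.964
t = 2334.964 / 2367 = 0.9865 s

0.9865


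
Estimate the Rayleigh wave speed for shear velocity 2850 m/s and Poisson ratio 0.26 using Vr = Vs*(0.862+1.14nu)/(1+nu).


Numerator factor = 0.862 + 1.14*0.26 = 1.1584
Denominator = 1 + 0.26 = 1.26
Vr = 2850 * 1.1584 / 1.26 = 2620.19 m/s

2620.19


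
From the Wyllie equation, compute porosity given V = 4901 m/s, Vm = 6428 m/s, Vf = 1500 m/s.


1/V - 1/Vm = 1/4901 - 1/6428 = 4.847e-05
1/Vf - 1/Vm = 1/1500 - 1/6428 = 0.0005111
phi = 4.847e-05 / 0.0005111 = 0.0948

0.0948


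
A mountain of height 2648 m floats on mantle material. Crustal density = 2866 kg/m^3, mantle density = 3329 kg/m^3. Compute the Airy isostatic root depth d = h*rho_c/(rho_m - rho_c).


rho_m - rho_c = 3329 - 2866 = 463
d = 2648 * 2866 / 463
= 7589168 / 463
= 16391.29 m

16391.29


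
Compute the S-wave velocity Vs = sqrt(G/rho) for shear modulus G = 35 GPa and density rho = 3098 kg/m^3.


Convert G to Pa: G = 35e9 Pa
Compute G/rho = 35e9 / 3098 = 11297611.3622
Vs = sqrt(11297611.3622) = 3361.19 m/s

3361.19


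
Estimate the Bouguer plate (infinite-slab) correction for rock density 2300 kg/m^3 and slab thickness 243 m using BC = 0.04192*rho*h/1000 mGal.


BC = 0.04192 * rho * h / 1000
= 0.04192 * 2300 * 243 / 1000
= 23.4291 mGal

23.4291


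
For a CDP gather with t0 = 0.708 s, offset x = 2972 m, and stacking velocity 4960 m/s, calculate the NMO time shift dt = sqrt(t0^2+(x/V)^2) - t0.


x/Vnmo = 2972/4960 = 0.599194
(x/Vnmo)^2 = 0.359033
t0^2 = 0.501264
sqrt(0.501264 + 0.359033) = 0.927522
dt = 0.927522 - 0.708 = 0.219522

0.219522


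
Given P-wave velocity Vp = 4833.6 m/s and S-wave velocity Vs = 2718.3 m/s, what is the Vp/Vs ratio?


Vp/Vs = 4833.6 / 2718.3
= 1.7782

1.7782


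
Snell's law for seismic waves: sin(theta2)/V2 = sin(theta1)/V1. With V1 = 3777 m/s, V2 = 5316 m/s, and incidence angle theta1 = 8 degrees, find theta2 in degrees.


sin(theta1) = sin(8 deg) = 0.139173
sin(theta2) = V2/V1 * sin(theta1) = 5316/3777 * 0.139173 = 0.195881
theta2 = arcsin(0.195881) = 11.2962 degrees

11.2962


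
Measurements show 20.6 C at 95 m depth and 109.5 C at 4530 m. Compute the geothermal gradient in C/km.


dT = 109.5 - 20.6 = 88.9 C
dz = 4530 - 95 = 4435 m
gradient = dT/dz * 1000 = 88.9/4435 * 1000 = 20.0451 C/km

20.0451


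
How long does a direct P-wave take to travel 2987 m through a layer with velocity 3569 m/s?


t = x / V
= 2987 / 3569
= 0.8369 s

0.8369


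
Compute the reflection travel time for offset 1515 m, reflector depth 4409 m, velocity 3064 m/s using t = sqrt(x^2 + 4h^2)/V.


x^2 + 4h^2 = 1515^2 + 4*4409^2 = 2295225 + 77757124 = 80052349
sqrt(80052349) = 8947.1978
t = 8947.1978 / 3064 = 2.9201 s

2.9201
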